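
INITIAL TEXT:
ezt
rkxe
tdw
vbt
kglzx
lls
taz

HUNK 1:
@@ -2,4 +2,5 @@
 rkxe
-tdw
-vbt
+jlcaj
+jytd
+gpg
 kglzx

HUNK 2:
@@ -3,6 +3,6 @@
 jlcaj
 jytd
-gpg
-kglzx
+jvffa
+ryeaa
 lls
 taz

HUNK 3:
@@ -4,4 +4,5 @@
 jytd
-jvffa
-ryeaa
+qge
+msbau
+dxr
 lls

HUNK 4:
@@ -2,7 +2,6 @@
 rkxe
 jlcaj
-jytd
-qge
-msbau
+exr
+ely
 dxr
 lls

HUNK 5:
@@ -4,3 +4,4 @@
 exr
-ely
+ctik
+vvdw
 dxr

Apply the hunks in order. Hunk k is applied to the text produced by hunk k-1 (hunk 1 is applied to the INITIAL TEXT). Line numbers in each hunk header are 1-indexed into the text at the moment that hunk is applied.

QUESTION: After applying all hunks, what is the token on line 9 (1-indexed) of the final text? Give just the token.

Answer: taz

Derivation:
Hunk 1: at line 2 remove [tdw,vbt] add [jlcaj,jytd,gpg] -> 8 lines: ezt rkxe jlcaj jytd gpg kglzx lls taz
Hunk 2: at line 3 remove [gpg,kglzx] add [jvffa,ryeaa] -> 8 lines: ezt rkxe jlcaj jytd jvffa ryeaa lls taz
Hunk 3: at line 4 remove [jvffa,ryeaa] add [qge,msbau,dxr] -> 9 lines: ezt rkxe jlcaj jytd qge msbau dxr lls taz
Hunk 4: at line 2 remove [jytd,qge,msbau] add [exr,ely] -> 8 lines: ezt rkxe jlcaj exr ely dxr lls taz
Hunk 5: at line 4 remove [ely] add [ctik,vvdw] -> 9 lines: ezt rkxe jlcaj exr ctik vvdw dxr lls taz
Final line 9: taz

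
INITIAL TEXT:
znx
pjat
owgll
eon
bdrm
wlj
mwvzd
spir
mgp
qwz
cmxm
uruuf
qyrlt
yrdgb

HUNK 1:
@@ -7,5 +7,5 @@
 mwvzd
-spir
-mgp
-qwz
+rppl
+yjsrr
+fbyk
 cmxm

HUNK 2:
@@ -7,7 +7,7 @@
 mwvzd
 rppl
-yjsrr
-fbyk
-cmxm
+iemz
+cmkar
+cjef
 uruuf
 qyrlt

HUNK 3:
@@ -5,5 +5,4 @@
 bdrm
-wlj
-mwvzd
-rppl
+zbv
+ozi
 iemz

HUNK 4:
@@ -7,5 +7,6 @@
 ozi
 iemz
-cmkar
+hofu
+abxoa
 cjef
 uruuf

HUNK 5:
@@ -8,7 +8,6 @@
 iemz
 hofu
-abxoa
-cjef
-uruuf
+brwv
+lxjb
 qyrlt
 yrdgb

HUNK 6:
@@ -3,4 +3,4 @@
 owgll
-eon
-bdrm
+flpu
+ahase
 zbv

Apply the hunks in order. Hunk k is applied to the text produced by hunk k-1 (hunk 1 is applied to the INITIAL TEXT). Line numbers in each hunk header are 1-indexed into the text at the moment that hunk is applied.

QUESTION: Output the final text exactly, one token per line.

Answer: znx
pjat
owgll
flpu
ahase
zbv
ozi
iemz
hofu
brwv
lxjb
qyrlt
yrdgb

Derivation:
Hunk 1: at line 7 remove [spir,mgp,qwz] add [rppl,yjsrr,fbyk] -> 14 lines: znx pjat owgll eon bdrm wlj mwvzd rppl yjsrr fbyk cmxm uruuf qyrlt yrdgb
Hunk 2: at line 7 remove [yjsrr,fbyk,cmxm] add [iemz,cmkar,cjef] -> 14 lines: znx pjat owgll eon bdrm wlj mwvzd rppl iemz cmkar cjef uruuf qyrlt yrdgb
Hunk 3: at line 5 remove [wlj,mwvzd,rppl] add [zbv,ozi] -> 13 lines: znx pjat owgll eon bdrm zbv ozi iemz cmkar cjef uruuf qyrlt yrdgb
Hunk 4: at line 7 remove [cmkar] add [hofu,abxoa] -> 14 lines: znx pjat owgll eon bdrm zbv ozi iemz hofu abxoa cjef uruuf qyrlt yrdgb
Hunk 5: at line 8 remove [abxoa,cjef,uruuf] add [brwv,lxjb] -> 13 lines: znx pjat owgll eon bdrm zbv ozi iemz hofu brwv lxjb qyrlt yrdgb
Hunk 6: at line 3 remove [eon,bdrm] add [flpu,ahase] -> 13 lines: znx pjat owgll flpu ahase zbv ozi iemz hofu brwv lxjb qyrlt yrdgb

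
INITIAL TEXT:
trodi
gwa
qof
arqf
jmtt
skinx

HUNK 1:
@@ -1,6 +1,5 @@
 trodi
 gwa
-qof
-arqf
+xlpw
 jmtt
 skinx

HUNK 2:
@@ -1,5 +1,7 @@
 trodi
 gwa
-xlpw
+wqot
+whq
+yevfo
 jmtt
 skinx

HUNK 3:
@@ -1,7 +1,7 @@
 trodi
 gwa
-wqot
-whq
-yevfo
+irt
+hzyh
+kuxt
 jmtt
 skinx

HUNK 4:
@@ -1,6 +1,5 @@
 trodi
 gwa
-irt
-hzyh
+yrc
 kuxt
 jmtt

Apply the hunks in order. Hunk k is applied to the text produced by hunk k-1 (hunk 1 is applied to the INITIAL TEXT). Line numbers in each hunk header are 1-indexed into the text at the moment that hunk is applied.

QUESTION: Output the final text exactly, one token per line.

Answer: trodi
gwa
yrc
kuxt
jmtt
skinx

Derivation:
Hunk 1: at line 1 remove [qof,arqf] add [xlpw] -> 5 lines: trodi gwa xlpw jmtt skinx
Hunk 2: at line 1 remove [xlpw] add [wqot,whq,yevfo] -> 7 lines: trodi gwa wqot whq yevfo jmtt skinx
Hunk 3: at line 1 remove [wqot,whq,yevfo] add [irt,hzyh,kuxt] -> 7 lines: trodi gwa irt hzyh kuxt jmtt skinx
Hunk 4: at line 1 remove [irt,hzyh] add [yrc] -> 6 lines: trodi gwa yrc kuxt jmtt skinx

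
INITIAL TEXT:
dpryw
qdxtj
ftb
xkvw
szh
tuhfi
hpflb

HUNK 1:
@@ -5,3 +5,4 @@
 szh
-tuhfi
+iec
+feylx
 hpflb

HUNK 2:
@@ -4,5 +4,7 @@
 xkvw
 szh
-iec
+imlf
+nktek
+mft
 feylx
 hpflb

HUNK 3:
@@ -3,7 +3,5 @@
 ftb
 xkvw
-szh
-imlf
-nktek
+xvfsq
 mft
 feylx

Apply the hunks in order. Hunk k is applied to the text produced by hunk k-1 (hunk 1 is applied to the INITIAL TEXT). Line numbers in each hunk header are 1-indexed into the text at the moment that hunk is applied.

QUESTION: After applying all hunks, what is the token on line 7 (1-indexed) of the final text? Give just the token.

Answer: feylx

Derivation:
Hunk 1: at line 5 remove [tuhfi] add [iec,feylx] -> 8 lines: dpryw qdxtj ftb xkvw szh iec feylx hpflb
Hunk 2: at line 4 remove [iec] add [imlf,nktek,mft] -> 10 lines: dpryw qdxtj ftb xkvw szh imlf nktek mft feylx hpflb
Hunk 3: at line 3 remove [szh,imlf,nktek] add [xvfsq] -> 8 lines: dpryw qdxtj ftb xkvw xvfsq mft feylx hpflb
Final line 7: feylx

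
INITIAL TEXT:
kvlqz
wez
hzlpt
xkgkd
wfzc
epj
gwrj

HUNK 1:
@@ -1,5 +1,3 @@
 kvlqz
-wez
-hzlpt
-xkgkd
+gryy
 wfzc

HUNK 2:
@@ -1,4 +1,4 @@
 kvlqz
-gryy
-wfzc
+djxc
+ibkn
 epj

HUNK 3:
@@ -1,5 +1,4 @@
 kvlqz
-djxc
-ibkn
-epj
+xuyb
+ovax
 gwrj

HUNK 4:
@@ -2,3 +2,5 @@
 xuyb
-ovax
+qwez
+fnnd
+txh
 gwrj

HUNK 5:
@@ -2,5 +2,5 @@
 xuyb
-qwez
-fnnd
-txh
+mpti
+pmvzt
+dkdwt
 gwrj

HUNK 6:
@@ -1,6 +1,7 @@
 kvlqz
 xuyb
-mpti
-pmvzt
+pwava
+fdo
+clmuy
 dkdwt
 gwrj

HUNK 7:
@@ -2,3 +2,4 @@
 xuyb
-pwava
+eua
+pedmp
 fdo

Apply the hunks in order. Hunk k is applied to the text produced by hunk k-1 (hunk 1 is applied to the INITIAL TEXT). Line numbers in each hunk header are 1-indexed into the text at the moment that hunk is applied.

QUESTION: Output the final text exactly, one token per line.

Hunk 1: at line 1 remove [wez,hzlpt,xkgkd] add [gryy] -> 5 lines: kvlqz gryy wfzc epj gwrj
Hunk 2: at line 1 remove [gryy,wfzc] add [djxc,ibkn] -> 5 lines: kvlqz djxc ibkn epj gwrj
Hunk 3: at line 1 remove [djxc,ibkn,epj] add [xuyb,ovax] -> 4 lines: kvlqz xuyb ovax gwrj
Hunk 4: at line 2 remove [ovax] add [qwez,fnnd,txh] -> 6 lines: kvlqz xuyb qwez fnnd txh gwrj
Hunk 5: at line 2 remove [qwez,fnnd,txh] add [mpti,pmvzt,dkdwt] -> 6 lines: kvlqz xuyb mpti pmvzt dkdwt gwrj
Hunk 6: at line 1 remove [mpti,pmvzt] add [pwava,fdo,clmuy] -> 7 lines: kvlqz xuyb pwava fdo clmuy dkdwt gwrj
Hunk 7: at line 2 remove [pwava] add [eua,pedmp] -> 8 lines: kvlqz xuyb eua pedmp fdo clmuy dkdwt gwrj

Answer: kvlqz
xuyb
eua
pedmp
fdo
clmuy
dkdwt
gwrj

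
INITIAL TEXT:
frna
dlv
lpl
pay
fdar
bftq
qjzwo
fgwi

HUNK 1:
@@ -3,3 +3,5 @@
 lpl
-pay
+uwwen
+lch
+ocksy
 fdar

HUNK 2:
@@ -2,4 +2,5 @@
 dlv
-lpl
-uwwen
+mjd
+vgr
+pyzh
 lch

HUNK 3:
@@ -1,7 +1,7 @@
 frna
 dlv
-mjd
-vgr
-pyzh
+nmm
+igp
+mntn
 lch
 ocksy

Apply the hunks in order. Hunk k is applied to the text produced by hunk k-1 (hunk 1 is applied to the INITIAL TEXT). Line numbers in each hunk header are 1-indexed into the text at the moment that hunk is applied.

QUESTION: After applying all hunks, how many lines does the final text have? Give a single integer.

Hunk 1: at line 3 remove [pay] add [uwwen,lch,ocksy] -> 10 lines: frna dlv lpl uwwen lch ocksy fdar bftq qjzwo fgwi
Hunk 2: at line 2 remove [lpl,uwwen] add [mjd,vgr,pyzh] -> 11 lines: frna dlv mjd vgr pyzh lch ocksy fdar bftq qjzwo fgwi
Hunk 3: at line 1 remove [mjd,vgr,pyzh] add [nmm,igp,mntn] -> 11 lines: frna dlv nmm igp mntn lch ocksy fdar bftq qjzwo fgwi
Final line count: 11

Answer: 11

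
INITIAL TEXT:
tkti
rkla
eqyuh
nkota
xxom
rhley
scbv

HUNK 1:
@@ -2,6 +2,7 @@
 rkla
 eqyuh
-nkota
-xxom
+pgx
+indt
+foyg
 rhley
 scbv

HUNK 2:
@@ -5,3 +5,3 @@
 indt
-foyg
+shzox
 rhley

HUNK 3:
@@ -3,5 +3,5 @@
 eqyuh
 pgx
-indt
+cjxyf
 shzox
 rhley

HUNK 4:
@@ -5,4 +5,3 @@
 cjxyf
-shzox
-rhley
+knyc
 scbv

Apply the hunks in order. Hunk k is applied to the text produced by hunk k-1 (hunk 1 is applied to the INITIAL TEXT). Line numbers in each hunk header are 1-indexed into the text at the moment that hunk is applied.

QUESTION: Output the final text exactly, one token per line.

Hunk 1: at line 2 remove [nkota,xxom] add [pgx,indt,foyg] -> 8 lines: tkti rkla eqyuh pgx indt foyg rhley scbv
Hunk 2: at line 5 remove [foyg] add [shzox] -> 8 lines: tkti rkla eqyuh pgx indt shzox rhley scbv
Hunk 3: at line 3 remove [indt] add [cjxyf] -> 8 lines: tkti rkla eqyuh pgx cjxyf shzox rhley scbv
Hunk 4: at line 5 remove [shzox,rhley] add [knyc] -> 7 lines: tkti rkla eqyuh pgx cjxyf knyc scbv

Answer: tkti
rkla
eqyuh
pgx
cjxyf
knyc
scbv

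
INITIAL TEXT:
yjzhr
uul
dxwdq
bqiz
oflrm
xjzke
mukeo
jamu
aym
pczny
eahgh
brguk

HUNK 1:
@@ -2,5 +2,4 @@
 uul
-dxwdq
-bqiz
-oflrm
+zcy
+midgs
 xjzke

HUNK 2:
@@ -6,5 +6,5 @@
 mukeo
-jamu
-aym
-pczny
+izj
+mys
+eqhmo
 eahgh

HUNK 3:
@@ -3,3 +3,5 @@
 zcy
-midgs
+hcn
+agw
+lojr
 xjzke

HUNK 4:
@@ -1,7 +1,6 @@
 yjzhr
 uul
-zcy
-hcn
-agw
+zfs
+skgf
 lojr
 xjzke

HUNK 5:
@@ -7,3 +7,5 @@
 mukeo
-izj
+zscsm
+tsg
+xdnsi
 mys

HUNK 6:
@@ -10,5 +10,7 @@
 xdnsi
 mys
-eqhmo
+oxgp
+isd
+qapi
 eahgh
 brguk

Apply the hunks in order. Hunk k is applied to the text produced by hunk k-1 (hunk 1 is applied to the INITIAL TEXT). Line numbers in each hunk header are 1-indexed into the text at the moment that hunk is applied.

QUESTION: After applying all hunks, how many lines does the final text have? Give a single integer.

Hunk 1: at line 2 remove [dxwdq,bqiz,oflrm] add [zcy,midgs] -> 11 lines: yjzhr uul zcy midgs xjzke mukeo jamu aym pczny eahgh brguk
Hunk 2: at line 6 remove [jamu,aym,pczny] add [izj,mys,eqhmo] -> 11 lines: yjzhr uul zcy midgs xjzke mukeo izj mys eqhmo eahgh brguk
Hunk 3: at line 3 remove [midgs] add [hcn,agw,lojr] -> 13 lines: yjzhr uul zcy hcn agw lojr xjzke mukeo izj mys eqhmo eahgh brguk
Hunk 4: at line 1 remove [zcy,hcn,agw] add [zfs,skgf] -> 12 lines: yjzhr uul zfs skgf lojr xjzke mukeo izj mys eqhmo eahgh brguk
Hunk 5: at line 7 remove [izj] add [zscsm,tsg,xdnsi] -> 14 lines: yjzhr uul zfs skgf lojr xjzke mukeo zscsm tsg xdnsi mys eqhmo eahgh brguk
Hunk 6: at line 10 remove [eqhmo] add [oxgp,isd,qapi] -> 16 lines: yjzhr uul zfs skgf lojr xjzke mukeo zscsm tsg xdnsi mys oxgp isd qapi eahgh brguk
Final line count: 16

Answer: 16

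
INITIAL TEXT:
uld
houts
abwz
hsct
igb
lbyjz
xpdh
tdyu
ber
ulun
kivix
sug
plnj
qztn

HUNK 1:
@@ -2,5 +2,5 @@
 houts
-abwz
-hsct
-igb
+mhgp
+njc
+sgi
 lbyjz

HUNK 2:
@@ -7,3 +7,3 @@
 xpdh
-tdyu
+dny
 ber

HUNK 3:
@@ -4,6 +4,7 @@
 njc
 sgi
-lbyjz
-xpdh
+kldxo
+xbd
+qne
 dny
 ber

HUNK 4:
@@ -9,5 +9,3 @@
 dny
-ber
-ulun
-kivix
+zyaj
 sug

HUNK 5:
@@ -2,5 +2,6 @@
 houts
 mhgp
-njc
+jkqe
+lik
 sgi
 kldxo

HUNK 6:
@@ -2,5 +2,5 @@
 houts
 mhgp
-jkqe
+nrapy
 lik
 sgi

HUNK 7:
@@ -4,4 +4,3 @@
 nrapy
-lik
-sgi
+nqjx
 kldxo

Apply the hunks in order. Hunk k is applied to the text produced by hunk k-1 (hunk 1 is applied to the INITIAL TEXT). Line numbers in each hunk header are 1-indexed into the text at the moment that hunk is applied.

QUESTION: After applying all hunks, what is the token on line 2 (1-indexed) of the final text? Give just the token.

Answer: houts

Derivation:
Hunk 1: at line 2 remove [abwz,hsct,igb] add [mhgp,njc,sgi] -> 14 lines: uld houts mhgp njc sgi lbyjz xpdh tdyu ber ulun kivix sug plnj qztn
Hunk 2: at line 7 remove [tdyu] add [dny] -> 14 lines: uld houts mhgp njc sgi lbyjz xpdh dny ber ulun kivix sug plnj qztn
Hunk 3: at line 4 remove [lbyjz,xpdh] add [kldxo,xbd,qne] -> 15 lines: uld houts mhgp njc sgi kldxo xbd qne dny ber ulun kivix sug plnj qztn
Hunk 4: at line 9 remove [ber,ulun,kivix] add [zyaj] -> 13 lines: uld houts mhgp njc sgi kldxo xbd qne dny zyaj sug plnj qztn
Hunk 5: at line 2 remove [njc] add [jkqe,lik] -> 14 lines: uld houts mhgp jkqe lik sgi kldxo xbd qne dny zyaj sug plnj qztn
Hunk 6: at line 2 remove [jkqe] add [nrapy] -> 14 lines: uld houts mhgp nrapy lik sgi kldxo xbd qne dny zyaj sug plnj qztn
Hunk 7: at line 4 remove [lik,sgi] add [nqjx] -> 13 lines: uld houts mhgp nrapy nqjx kldxo xbd qne dny zyaj sug plnj qztn
Final line 2: houts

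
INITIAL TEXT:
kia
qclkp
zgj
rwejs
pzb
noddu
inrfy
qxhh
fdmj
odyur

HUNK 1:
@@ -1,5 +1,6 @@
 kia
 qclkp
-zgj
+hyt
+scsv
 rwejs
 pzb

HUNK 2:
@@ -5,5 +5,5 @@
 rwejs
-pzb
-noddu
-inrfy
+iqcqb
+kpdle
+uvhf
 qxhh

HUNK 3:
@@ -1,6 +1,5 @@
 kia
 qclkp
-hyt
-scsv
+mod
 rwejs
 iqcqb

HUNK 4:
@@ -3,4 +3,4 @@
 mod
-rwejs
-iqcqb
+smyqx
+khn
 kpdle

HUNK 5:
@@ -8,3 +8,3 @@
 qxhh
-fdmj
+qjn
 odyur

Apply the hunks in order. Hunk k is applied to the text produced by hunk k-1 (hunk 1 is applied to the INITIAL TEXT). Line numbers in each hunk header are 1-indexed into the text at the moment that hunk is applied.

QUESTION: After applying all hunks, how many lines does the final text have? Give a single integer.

Answer: 10

Derivation:
Hunk 1: at line 1 remove [zgj] add [hyt,scsv] -> 11 lines: kia qclkp hyt scsv rwejs pzb noddu inrfy qxhh fdmj odyur
Hunk 2: at line 5 remove [pzb,noddu,inrfy] add [iqcqb,kpdle,uvhf] -> 11 lines: kia qclkp hyt scsv rwejs iqcqb kpdle uvhf qxhh fdmj odyur
Hunk 3: at line 1 remove [hyt,scsv] add [mod] -> 10 lines: kia qclkp mod rwejs iqcqb kpdle uvhf qxhh fdmj odyur
Hunk 4: at line 3 remove [rwejs,iqcqb] add [smyqx,khn] -> 10 lines: kia qclkp mod smyqx khn kpdle uvhf qxhh fdmj odyur
Hunk 5: at line 8 remove [fdmj] add [qjn] -> 10 lines: kia qclkp mod smyqx khn kpdle uvhf qxhh qjn odyur
Final line count: 10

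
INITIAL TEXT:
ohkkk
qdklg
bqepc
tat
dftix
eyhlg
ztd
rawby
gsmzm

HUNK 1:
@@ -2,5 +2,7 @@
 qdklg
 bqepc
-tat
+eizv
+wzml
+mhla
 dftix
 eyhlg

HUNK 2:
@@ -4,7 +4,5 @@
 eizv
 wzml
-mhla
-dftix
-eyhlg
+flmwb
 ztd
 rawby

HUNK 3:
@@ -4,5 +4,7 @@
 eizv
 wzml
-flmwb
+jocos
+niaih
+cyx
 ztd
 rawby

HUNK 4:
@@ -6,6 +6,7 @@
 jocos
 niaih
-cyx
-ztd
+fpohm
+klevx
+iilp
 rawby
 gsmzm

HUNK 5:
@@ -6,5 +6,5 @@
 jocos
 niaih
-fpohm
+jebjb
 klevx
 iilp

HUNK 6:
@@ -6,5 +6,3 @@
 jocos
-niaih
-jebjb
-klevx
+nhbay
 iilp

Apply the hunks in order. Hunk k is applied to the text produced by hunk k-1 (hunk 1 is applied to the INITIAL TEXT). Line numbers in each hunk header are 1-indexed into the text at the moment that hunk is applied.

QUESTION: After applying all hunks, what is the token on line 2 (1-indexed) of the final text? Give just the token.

Answer: qdklg

Derivation:
Hunk 1: at line 2 remove [tat] add [eizv,wzml,mhla] -> 11 lines: ohkkk qdklg bqepc eizv wzml mhla dftix eyhlg ztd rawby gsmzm
Hunk 2: at line 4 remove [mhla,dftix,eyhlg] add [flmwb] -> 9 lines: ohkkk qdklg bqepc eizv wzml flmwb ztd rawby gsmzm
Hunk 3: at line 4 remove [flmwb] add [jocos,niaih,cyx] -> 11 lines: ohkkk qdklg bqepc eizv wzml jocos niaih cyx ztd rawby gsmzm
Hunk 4: at line 6 remove [cyx,ztd] add [fpohm,klevx,iilp] -> 12 lines: ohkkk qdklg bqepc eizv wzml jocos niaih fpohm klevx iilp rawby gsmzm
Hunk 5: at line 6 remove [fpohm] add [jebjb] -> 12 lines: ohkkk qdklg bqepc eizv wzml jocos niaih jebjb klevx iilp rawby gsmzm
Hunk 6: at line 6 remove [niaih,jebjb,klevx] add [nhbay] -> 10 lines: ohkkk qdklg bqepc eizv wzml jocos nhbay iilp rawby gsmzm
Final line 2: qdklg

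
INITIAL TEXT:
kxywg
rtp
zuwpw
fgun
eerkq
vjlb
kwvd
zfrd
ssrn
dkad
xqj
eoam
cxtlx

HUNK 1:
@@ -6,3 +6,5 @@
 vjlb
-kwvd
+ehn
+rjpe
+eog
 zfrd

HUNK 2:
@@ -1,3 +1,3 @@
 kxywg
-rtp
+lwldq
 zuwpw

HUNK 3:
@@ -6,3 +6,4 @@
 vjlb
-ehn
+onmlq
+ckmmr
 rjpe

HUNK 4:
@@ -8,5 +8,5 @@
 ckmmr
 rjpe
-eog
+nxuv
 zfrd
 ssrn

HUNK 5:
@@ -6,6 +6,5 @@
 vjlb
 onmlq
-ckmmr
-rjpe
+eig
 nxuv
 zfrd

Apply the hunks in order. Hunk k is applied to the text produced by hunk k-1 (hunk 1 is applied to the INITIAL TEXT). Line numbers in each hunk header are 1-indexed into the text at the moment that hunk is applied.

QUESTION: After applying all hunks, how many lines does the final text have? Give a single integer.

Answer: 15

Derivation:
Hunk 1: at line 6 remove [kwvd] add [ehn,rjpe,eog] -> 15 lines: kxywg rtp zuwpw fgun eerkq vjlb ehn rjpe eog zfrd ssrn dkad xqj eoam cxtlx
Hunk 2: at line 1 remove [rtp] add [lwldq] -> 15 lines: kxywg lwldq zuwpw fgun eerkq vjlb ehn rjpe eog zfrd ssrn dkad xqj eoam cxtlx
Hunk 3: at line 6 remove [ehn] add [onmlq,ckmmr] -> 16 lines: kxywg lwldq zuwpw fgun eerkq vjlb onmlq ckmmr rjpe eog zfrd ssrn dkad xqj eoam cxtlx
Hunk 4: at line 8 remove [eog] add [nxuv] -> 16 lines: kxywg lwldq zuwpw fgun eerkq vjlb onmlq ckmmr rjpe nxuv zfrd ssrn dkad xqj eoam cxtlx
Hunk 5: at line 6 remove [ckmmr,rjpe] add [eig] -> 15 lines: kxywg lwldq zuwpw fgun eerkq vjlb onmlq eig nxuv zfrd ssrn dkad xqj eoam cxtlx
Final line count: 15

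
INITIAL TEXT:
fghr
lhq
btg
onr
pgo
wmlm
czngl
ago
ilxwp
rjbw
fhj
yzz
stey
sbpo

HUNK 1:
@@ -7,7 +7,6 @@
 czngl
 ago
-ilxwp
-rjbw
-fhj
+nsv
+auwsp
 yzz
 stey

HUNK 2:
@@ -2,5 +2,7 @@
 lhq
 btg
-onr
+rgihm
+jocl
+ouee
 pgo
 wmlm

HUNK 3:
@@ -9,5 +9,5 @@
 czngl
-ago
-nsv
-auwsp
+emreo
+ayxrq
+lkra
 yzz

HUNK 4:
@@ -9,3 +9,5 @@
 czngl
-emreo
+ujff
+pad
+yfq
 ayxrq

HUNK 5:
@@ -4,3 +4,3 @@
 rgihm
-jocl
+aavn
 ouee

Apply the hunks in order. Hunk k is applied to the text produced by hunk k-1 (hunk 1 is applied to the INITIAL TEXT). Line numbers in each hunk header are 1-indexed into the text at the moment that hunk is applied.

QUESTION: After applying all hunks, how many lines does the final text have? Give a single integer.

Hunk 1: at line 7 remove [ilxwp,rjbw,fhj] add [nsv,auwsp] -> 13 lines: fghr lhq btg onr pgo wmlm czngl ago nsv auwsp yzz stey sbpo
Hunk 2: at line 2 remove [onr] add [rgihm,jocl,ouee] -> 15 lines: fghr lhq btg rgihm jocl ouee pgo wmlm czngl ago nsv auwsp yzz stey sbpo
Hunk 3: at line 9 remove [ago,nsv,auwsp] add [emreo,ayxrq,lkra] -> 15 lines: fghr lhq btg rgihm jocl ouee pgo wmlm czngl emreo ayxrq lkra yzz stey sbpo
Hunk 4: at line 9 remove [emreo] add [ujff,pad,yfq] -> 17 lines: fghr lhq btg rgihm jocl ouee pgo wmlm czngl ujff pad yfq ayxrq lkra yzz stey sbpo
Hunk 5: at line 4 remove [jocl] add [aavn] -> 17 lines: fghr lhq btg rgihm aavn ouee pgo wmlm czngl ujff pad yfq ayxrq lkra yzz stey sbpo
Final line count: 17

Answer: 17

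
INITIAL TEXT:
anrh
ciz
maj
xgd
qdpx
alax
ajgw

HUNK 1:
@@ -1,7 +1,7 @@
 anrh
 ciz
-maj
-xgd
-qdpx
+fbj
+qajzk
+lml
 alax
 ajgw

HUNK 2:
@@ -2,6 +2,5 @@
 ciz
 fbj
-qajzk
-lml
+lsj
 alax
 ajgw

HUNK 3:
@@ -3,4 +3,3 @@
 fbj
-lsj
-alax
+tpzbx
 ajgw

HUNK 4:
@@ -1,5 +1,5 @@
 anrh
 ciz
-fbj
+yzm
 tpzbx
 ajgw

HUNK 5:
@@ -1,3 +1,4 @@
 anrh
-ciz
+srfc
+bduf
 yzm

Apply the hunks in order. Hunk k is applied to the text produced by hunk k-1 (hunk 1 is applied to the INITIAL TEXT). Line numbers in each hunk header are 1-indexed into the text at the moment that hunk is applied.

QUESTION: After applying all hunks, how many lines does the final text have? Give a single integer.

Answer: 6

Derivation:
Hunk 1: at line 1 remove [maj,xgd,qdpx] add [fbj,qajzk,lml] -> 7 lines: anrh ciz fbj qajzk lml alax ajgw
Hunk 2: at line 2 remove [qajzk,lml] add [lsj] -> 6 lines: anrh ciz fbj lsj alax ajgw
Hunk 3: at line 3 remove [lsj,alax] add [tpzbx] -> 5 lines: anrh ciz fbj tpzbx ajgw
Hunk 4: at line 1 remove [fbj] add [yzm] -> 5 lines: anrh ciz yzm tpzbx ajgw
Hunk 5: at line 1 remove [ciz] add [srfc,bduf] -> 6 lines: anrh srfc bduf yzm tpzbx ajgw
Final line count: 6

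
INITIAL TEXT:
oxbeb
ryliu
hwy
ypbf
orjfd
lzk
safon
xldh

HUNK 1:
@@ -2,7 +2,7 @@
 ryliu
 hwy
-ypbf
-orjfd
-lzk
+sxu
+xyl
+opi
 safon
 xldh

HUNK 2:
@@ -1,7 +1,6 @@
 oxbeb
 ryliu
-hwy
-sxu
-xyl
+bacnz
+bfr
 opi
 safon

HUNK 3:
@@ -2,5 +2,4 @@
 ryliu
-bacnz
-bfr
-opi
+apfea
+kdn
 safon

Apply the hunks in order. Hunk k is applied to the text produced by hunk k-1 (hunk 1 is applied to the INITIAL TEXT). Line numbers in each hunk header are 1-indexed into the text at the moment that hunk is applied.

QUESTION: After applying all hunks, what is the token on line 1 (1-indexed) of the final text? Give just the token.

Answer: oxbeb

Derivation:
Hunk 1: at line 2 remove [ypbf,orjfd,lzk] add [sxu,xyl,opi] -> 8 lines: oxbeb ryliu hwy sxu xyl opi safon xldh
Hunk 2: at line 1 remove [hwy,sxu,xyl] add [bacnz,bfr] -> 7 lines: oxbeb ryliu bacnz bfr opi safon xldh
Hunk 3: at line 2 remove [bacnz,bfr,opi] add [apfea,kdn] -> 6 lines: oxbeb ryliu apfea kdn safon xldh
Final line 1: oxbeb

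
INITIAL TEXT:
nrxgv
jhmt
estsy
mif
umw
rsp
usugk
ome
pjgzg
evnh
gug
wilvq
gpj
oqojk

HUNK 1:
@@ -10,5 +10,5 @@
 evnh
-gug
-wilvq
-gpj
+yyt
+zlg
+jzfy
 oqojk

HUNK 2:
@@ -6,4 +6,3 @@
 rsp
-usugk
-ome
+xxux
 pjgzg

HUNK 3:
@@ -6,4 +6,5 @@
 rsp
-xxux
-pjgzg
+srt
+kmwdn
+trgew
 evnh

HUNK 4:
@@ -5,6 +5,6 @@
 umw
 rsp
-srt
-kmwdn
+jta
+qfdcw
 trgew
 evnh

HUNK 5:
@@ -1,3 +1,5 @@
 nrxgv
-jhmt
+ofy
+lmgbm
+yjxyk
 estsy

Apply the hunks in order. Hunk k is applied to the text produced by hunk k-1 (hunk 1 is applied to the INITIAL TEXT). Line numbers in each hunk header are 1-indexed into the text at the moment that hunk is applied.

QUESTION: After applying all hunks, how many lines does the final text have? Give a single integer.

Hunk 1: at line 10 remove [gug,wilvq,gpj] add [yyt,zlg,jzfy] -> 14 lines: nrxgv jhmt estsy mif umw rsp usugk ome pjgzg evnh yyt zlg jzfy oqojk
Hunk 2: at line 6 remove [usugk,ome] add [xxux] -> 13 lines: nrxgv jhmt estsy mif umw rsp xxux pjgzg evnh yyt zlg jzfy oqojk
Hunk 3: at line 6 remove [xxux,pjgzg] add [srt,kmwdn,trgew] -> 14 lines: nrxgv jhmt estsy mif umw rsp srt kmwdn trgew evnh yyt zlg jzfy oqojk
Hunk 4: at line 5 remove [srt,kmwdn] add [jta,qfdcw] -> 14 lines: nrxgv jhmt estsy mif umw rsp jta qfdcw trgew evnh yyt zlg jzfy oqojk
Hunk 5: at line 1 remove [jhmt] add [ofy,lmgbm,yjxyk] -> 16 lines: nrxgv ofy lmgbm yjxyk estsy mif umw rsp jta qfdcw trgew evnh yyt zlg jzfy oqojk
Final line count: 16

Answer: 16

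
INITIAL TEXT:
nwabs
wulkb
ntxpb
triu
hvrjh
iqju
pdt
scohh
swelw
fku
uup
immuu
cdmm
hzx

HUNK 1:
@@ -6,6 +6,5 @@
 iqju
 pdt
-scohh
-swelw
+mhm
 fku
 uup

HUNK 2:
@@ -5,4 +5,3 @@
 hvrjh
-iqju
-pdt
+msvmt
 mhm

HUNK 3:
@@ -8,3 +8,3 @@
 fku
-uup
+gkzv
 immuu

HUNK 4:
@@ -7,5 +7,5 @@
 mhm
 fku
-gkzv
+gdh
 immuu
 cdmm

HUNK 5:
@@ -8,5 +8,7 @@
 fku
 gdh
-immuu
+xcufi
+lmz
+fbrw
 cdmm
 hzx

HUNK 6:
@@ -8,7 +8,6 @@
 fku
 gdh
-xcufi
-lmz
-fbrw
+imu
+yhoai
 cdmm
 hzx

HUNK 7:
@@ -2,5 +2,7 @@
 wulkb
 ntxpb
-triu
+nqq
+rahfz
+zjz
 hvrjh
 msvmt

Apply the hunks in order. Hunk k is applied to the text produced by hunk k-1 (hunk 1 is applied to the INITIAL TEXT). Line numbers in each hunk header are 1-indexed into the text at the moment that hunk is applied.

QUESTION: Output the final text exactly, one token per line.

Answer: nwabs
wulkb
ntxpb
nqq
rahfz
zjz
hvrjh
msvmt
mhm
fku
gdh
imu
yhoai
cdmm
hzx

Derivation:
Hunk 1: at line 6 remove [scohh,swelw] add [mhm] -> 13 lines: nwabs wulkb ntxpb triu hvrjh iqju pdt mhm fku uup immuu cdmm hzx
Hunk 2: at line 5 remove [iqju,pdt] add [msvmt] -> 12 lines: nwabs wulkb ntxpb triu hvrjh msvmt mhm fku uup immuu cdmm hzx
Hunk 3: at line 8 remove [uup] add [gkzv] -> 12 lines: nwabs wulkb ntxpb triu hvrjh msvmt mhm fku gkzv immuu cdmm hzx
Hunk 4: at line 7 remove [gkzv] add [gdh] -> 12 lines: nwabs wulkb ntxpb triu hvrjh msvmt mhm fku gdh immuu cdmm hzx
Hunk 5: at line 8 remove [immuu] add [xcufi,lmz,fbrw] -> 14 lines: nwabs wulkb ntxpb triu hvrjh msvmt mhm fku gdh xcufi lmz fbrw cdmm hzx
Hunk 6: at line 8 remove [xcufi,lmz,fbrw] add [imu,yhoai] -> 13 lines: nwabs wulkb ntxpb triu hvrjh msvmt mhm fku gdh imu yhoai cdmm hzx
Hunk 7: at line 2 remove [triu] add [nqq,rahfz,zjz] -> 15 lines: nwabs wulkb ntxpb nqq rahfz zjz hvrjh msvmt mhm fku gdh imu yhoai cdmm hzx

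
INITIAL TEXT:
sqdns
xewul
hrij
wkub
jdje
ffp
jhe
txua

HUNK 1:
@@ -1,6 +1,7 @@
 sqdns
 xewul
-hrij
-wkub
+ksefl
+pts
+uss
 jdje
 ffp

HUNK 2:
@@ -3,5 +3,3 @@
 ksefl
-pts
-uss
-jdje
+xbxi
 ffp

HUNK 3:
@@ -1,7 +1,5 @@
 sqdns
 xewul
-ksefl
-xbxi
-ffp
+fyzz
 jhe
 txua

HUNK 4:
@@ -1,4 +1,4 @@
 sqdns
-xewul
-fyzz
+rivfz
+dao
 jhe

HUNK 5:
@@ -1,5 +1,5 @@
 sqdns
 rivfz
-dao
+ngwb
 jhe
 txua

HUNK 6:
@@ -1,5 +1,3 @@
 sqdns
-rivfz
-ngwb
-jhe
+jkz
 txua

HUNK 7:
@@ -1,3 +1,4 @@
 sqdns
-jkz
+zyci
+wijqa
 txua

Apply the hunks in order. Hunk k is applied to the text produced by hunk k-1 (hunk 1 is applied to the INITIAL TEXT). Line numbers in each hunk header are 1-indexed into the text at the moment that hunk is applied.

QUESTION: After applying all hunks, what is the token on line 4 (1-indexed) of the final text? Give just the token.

Hunk 1: at line 1 remove [hrij,wkub] add [ksefl,pts,uss] -> 9 lines: sqdns xewul ksefl pts uss jdje ffp jhe txua
Hunk 2: at line 3 remove [pts,uss,jdje] add [xbxi] -> 7 lines: sqdns xewul ksefl xbxi ffp jhe txua
Hunk 3: at line 1 remove [ksefl,xbxi,ffp] add [fyzz] -> 5 lines: sqdns xewul fyzz jhe txua
Hunk 4: at line 1 remove [xewul,fyzz] add [rivfz,dao] -> 5 lines: sqdns rivfz dao jhe txua
Hunk 5: at line 1 remove [dao] add [ngwb] -> 5 lines: sqdns rivfz ngwb jhe txua
Hunk 6: at line 1 remove [rivfz,ngwb,jhe] add [jkz] -> 3 lines: sqdns jkz txua
Hunk 7: at line 1 remove [jkz] add [zyci,wijqa] -> 4 lines: sqdns zyci wijqa txua
Final line 4: txua

Answer: txua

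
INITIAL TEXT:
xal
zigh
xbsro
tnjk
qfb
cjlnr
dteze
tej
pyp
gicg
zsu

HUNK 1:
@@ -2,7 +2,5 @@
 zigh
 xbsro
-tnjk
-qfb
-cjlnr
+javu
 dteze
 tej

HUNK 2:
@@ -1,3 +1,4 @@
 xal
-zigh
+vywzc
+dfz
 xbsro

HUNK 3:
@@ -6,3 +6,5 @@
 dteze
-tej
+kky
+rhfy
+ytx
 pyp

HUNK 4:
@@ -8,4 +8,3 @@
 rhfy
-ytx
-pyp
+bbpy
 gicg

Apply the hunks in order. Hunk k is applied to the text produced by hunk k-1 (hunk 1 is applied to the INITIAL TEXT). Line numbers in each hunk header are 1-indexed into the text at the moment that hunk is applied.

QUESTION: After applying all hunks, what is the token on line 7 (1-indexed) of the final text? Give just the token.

Hunk 1: at line 2 remove [tnjk,qfb,cjlnr] add [javu] -> 9 lines: xal zigh xbsro javu dteze tej pyp gicg zsu
Hunk 2: at line 1 remove [zigh] add [vywzc,dfz] -> 10 lines: xal vywzc dfz xbsro javu dteze tej pyp gicg zsu
Hunk 3: at line 6 remove [tej] add [kky,rhfy,ytx] -> 12 lines: xal vywzc dfz xbsro javu dteze kky rhfy ytx pyp gicg zsu
Hunk 4: at line 8 remove [ytx,pyp] add [bbpy] -> 11 lines: xal vywzc dfz xbsro javu dteze kky rhfy bbpy gicg zsu
Final line 7: kky

Answer: kky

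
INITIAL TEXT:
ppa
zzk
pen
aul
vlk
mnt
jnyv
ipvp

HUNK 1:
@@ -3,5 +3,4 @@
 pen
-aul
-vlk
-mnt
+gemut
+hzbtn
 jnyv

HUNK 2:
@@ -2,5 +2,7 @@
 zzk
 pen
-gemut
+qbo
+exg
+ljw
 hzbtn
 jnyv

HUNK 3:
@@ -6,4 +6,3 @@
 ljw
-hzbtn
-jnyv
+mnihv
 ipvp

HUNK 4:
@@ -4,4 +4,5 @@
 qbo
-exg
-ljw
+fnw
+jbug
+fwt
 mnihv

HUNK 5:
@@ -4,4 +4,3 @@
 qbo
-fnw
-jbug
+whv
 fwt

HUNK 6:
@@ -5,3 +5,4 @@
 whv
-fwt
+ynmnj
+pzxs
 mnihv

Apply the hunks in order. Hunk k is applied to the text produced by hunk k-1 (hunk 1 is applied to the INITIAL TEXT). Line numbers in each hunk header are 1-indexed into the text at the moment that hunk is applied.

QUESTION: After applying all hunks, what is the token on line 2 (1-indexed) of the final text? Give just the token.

Answer: zzk

Derivation:
Hunk 1: at line 3 remove [aul,vlk,mnt] add [gemut,hzbtn] -> 7 lines: ppa zzk pen gemut hzbtn jnyv ipvp
Hunk 2: at line 2 remove [gemut] add [qbo,exg,ljw] -> 9 lines: ppa zzk pen qbo exg ljw hzbtn jnyv ipvp
Hunk 3: at line 6 remove [hzbtn,jnyv] add [mnihv] -> 8 lines: ppa zzk pen qbo exg ljw mnihv ipvp
Hunk 4: at line 4 remove [exg,ljw] add [fnw,jbug,fwt] -> 9 lines: ppa zzk pen qbo fnw jbug fwt mnihv ipvp
Hunk 5: at line 4 remove [fnw,jbug] add [whv] -> 8 lines: ppa zzk pen qbo whv fwt mnihv ipvp
Hunk 6: at line 5 remove [fwt] add [ynmnj,pzxs] -> 9 lines: ppa zzk pen qbo whv ynmnj pzxs mnihv ipvp
Final line 2: zzk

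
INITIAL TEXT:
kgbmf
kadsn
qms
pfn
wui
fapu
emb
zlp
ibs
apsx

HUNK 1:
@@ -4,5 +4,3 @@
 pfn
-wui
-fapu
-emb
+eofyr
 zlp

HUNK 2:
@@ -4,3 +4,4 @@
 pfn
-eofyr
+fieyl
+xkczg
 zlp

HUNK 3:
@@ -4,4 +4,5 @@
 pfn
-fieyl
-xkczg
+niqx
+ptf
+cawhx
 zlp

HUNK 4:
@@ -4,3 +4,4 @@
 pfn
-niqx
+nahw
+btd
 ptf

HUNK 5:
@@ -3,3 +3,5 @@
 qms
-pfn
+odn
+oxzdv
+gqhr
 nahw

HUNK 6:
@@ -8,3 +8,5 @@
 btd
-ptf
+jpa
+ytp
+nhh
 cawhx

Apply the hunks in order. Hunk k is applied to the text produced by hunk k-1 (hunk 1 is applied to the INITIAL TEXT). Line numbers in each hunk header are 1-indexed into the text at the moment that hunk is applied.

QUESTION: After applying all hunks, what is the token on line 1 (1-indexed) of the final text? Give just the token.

Answer: kgbmf

Derivation:
Hunk 1: at line 4 remove [wui,fapu,emb] add [eofyr] -> 8 lines: kgbmf kadsn qms pfn eofyr zlp ibs apsx
Hunk 2: at line 4 remove [eofyr] add [fieyl,xkczg] -> 9 lines: kgbmf kadsn qms pfn fieyl xkczg zlp ibs apsx
Hunk 3: at line 4 remove [fieyl,xkczg] add [niqx,ptf,cawhx] -> 10 lines: kgbmf kadsn qms pfn niqx ptf cawhx zlp ibs apsx
Hunk 4: at line 4 remove [niqx] add [nahw,btd] -> 11 lines: kgbmf kadsn qms pfn nahw btd ptf cawhx zlp ibs apsx
Hunk 5: at line 3 remove [pfn] add [odn,oxzdv,gqhr] -> 13 lines: kgbmf kadsn qms odn oxzdv gqhr nahw btd ptf cawhx zlp ibs apsx
Hunk 6: at line 8 remove [ptf] add [jpa,ytp,nhh] -> 15 lines: kgbmf kadsn qms odn oxzdv gqhr nahw btd jpa ytp nhh cawhx zlp ibs apsx
Final line 1: kgbmf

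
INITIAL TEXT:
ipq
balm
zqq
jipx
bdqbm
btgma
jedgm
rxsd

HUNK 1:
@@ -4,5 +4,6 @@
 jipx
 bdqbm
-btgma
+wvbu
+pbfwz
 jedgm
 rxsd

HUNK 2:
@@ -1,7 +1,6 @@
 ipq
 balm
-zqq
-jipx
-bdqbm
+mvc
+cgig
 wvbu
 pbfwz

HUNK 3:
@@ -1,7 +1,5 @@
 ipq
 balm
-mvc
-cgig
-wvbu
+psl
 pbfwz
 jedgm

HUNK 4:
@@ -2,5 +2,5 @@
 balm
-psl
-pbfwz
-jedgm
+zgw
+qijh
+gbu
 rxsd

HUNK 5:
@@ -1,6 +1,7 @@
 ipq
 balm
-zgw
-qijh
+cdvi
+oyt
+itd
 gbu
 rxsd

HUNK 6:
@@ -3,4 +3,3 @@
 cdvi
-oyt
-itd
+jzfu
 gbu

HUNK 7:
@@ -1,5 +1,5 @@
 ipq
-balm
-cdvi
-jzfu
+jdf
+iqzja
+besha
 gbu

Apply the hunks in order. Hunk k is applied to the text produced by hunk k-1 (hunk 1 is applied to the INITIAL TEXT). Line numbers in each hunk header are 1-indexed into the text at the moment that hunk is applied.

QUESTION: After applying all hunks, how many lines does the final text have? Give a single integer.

Answer: 6

Derivation:
Hunk 1: at line 4 remove [btgma] add [wvbu,pbfwz] -> 9 lines: ipq balm zqq jipx bdqbm wvbu pbfwz jedgm rxsd
Hunk 2: at line 1 remove [zqq,jipx,bdqbm] add [mvc,cgig] -> 8 lines: ipq balm mvc cgig wvbu pbfwz jedgm rxsd
Hunk 3: at line 1 remove [mvc,cgig,wvbu] add [psl] -> 6 lines: ipq balm psl pbfwz jedgm rxsd
Hunk 4: at line 2 remove [psl,pbfwz,jedgm] add [zgw,qijh,gbu] -> 6 lines: ipq balm zgw qijh gbu rxsd
Hunk 5: at line 1 remove [zgw,qijh] add [cdvi,oyt,itd] -> 7 lines: ipq balm cdvi oyt itd gbu rxsd
Hunk 6: at line 3 remove [oyt,itd] add [jzfu] -> 6 lines: ipq balm cdvi jzfu gbu rxsd
Hunk 7: at line 1 remove [balm,cdvi,jzfu] add [jdf,iqzja,besha] -> 6 lines: ipq jdf iqzja besha gbu rxsd
Final line count: 6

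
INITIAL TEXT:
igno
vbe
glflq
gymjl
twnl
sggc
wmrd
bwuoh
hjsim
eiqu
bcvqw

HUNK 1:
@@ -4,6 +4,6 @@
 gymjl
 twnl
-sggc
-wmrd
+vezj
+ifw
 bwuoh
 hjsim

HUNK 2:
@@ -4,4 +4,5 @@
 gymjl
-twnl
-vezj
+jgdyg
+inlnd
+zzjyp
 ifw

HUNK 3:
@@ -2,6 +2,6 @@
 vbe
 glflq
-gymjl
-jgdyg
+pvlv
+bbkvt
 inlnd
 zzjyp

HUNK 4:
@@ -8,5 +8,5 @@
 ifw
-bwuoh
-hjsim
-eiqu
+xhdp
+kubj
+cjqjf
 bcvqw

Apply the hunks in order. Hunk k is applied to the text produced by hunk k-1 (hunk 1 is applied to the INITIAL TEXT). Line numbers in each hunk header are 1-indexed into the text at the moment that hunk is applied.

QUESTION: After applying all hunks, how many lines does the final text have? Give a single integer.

Answer: 12

Derivation:
Hunk 1: at line 4 remove [sggc,wmrd] add [vezj,ifw] -> 11 lines: igno vbe glflq gymjl twnl vezj ifw bwuoh hjsim eiqu bcvqw
Hunk 2: at line 4 remove [twnl,vezj] add [jgdyg,inlnd,zzjyp] -> 12 lines: igno vbe glflq gymjl jgdyg inlnd zzjyp ifw bwuoh hjsim eiqu bcvqw
Hunk 3: at line 2 remove [gymjl,jgdyg] add [pvlv,bbkvt] -> 12 lines: igno vbe glflq pvlv bbkvt inlnd zzjyp ifw bwuoh hjsim eiqu bcvqw
Hunk 4: at line 8 remove [bwuoh,hjsim,eiqu] add [xhdp,kubj,cjqjf] -> 12 lines: igno vbe glflq pvlv bbkvt inlnd zzjyp ifw xhdp kubj cjqjf bcvqw
Final line count: 12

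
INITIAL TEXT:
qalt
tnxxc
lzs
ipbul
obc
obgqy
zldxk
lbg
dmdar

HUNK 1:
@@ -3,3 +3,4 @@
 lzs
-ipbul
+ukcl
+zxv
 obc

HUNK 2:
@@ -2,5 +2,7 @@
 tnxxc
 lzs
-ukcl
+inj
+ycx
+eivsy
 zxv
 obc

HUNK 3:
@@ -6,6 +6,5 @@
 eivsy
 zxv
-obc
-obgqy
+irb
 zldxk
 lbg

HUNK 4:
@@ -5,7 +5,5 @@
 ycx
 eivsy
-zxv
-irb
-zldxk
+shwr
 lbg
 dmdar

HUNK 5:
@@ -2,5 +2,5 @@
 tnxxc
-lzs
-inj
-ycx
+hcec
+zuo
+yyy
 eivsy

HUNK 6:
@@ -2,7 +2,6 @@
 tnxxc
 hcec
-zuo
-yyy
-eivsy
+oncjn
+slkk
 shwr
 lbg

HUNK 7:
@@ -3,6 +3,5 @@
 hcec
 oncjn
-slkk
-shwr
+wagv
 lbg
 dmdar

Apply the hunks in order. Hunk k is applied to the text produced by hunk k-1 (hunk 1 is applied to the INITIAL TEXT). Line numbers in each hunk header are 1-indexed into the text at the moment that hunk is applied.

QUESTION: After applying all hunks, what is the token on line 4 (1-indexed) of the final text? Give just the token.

Answer: oncjn

Derivation:
Hunk 1: at line 3 remove [ipbul] add [ukcl,zxv] -> 10 lines: qalt tnxxc lzs ukcl zxv obc obgqy zldxk lbg dmdar
Hunk 2: at line 2 remove [ukcl] add [inj,ycx,eivsy] -> 12 lines: qalt tnxxc lzs inj ycx eivsy zxv obc obgqy zldxk lbg dmdar
Hunk 3: at line 6 remove [obc,obgqy] add [irb] -> 11 lines: qalt tnxxc lzs inj ycx eivsy zxv irb zldxk lbg dmdar
Hunk 4: at line 5 remove [zxv,irb,zldxk] add [shwr] -> 9 lines: qalt tnxxc lzs inj ycx eivsy shwr lbg dmdar
Hunk 5: at line 2 remove [lzs,inj,ycx] add [hcec,zuo,yyy] -> 9 lines: qalt tnxxc hcec zuo yyy eivsy shwr lbg dmdar
Hunk 6: at line 2 remove [zuo,yyy,eivsy] add [oncjn,slkk] -> 8 lines: qalt tnxxc hcec oncjn slkk shwr lbg dmdar
Hunk 7: at line 3 remove [slkk,shwr] add [wagv] -> 7 lines: qalt tnxxc hcec oncjn wagv lbg dmdar
Final line 4: oncjn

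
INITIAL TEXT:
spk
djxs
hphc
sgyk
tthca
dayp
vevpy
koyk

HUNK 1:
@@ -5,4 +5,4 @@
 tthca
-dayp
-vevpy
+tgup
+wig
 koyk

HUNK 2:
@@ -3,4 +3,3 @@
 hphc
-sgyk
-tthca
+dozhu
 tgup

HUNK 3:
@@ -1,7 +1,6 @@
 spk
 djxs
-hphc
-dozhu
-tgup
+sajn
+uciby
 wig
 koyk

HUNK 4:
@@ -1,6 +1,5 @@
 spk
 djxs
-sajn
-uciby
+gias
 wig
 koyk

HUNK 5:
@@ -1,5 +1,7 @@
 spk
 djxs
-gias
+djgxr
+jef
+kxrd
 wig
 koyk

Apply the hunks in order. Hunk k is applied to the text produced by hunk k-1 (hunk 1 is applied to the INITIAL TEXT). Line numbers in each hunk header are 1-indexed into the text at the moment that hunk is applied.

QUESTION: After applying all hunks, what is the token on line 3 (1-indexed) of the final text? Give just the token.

Hunk 1: at line 5 remove [dayp,vevpy] add [tgup,wig] -> 8 lines: spk djxs hphc sgyk tthca tgup wig koyk
Hunk 2: at line 3 remove [sgyk,tthca] add [dozhu] -> 7 lines: spk djxs hphc dozhu tgup wig koyk
Hunk 3: at line 1 remove [hphc,dozhu,tgup] add [sajn,uciby] -> 6 lines: spk djxs sajn uciby wig koyk
Hunk 4: at line 1 remove [sajn,uciby] add [gias] -> 5 lines: spk djxs gias wig koyk
Hunk 5: at line 1 remove [gias] add [djgxr,jef,kxrd] -> 7 lines: spk djxs djgxr jef kxrd wig koyk
Final line 3: djgxr

Answer: djgxr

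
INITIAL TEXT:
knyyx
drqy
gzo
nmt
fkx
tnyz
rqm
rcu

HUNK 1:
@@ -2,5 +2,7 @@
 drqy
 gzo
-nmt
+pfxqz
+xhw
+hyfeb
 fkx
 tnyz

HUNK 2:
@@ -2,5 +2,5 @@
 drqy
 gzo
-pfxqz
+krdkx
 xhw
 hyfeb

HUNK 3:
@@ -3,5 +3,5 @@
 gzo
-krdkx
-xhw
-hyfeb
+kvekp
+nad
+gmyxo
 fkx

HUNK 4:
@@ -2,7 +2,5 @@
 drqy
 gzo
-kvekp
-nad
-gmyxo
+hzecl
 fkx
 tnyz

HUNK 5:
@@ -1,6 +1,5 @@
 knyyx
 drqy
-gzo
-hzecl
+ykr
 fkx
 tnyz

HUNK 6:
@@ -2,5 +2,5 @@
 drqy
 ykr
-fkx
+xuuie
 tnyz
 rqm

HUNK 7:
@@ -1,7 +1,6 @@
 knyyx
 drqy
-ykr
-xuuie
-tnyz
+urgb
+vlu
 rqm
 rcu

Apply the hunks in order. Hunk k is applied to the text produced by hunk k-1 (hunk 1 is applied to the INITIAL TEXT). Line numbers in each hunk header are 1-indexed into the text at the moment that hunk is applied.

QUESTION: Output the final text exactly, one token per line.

Answer: knyyx
drqy
urgb
vlu
rqm
rcu

Derivation:
Hunk 1: at line 2 remove [nmt] add [pfxqz,xhw,hyfeb] -> 10 lines: knyyx drqy gzo pfxqz xhw hyfeb fkx tnyz rqm rcu
Hunk 2: at line 2 remove [pfxqz] add [krdkx] -> 10 lines: knyyx drqy gzo krdkx xhw hyfeb fkx tnyz rqm rcu
Hunk 3: at line 3 remove [krdkx,xhw,hyfeb] add [kvekp,nad,gmyxo] -> 10 lines: knyyx drqy gzo kvekp nad gmyxo fkx tnyz rqm rcu
Hunk 4: at line 2 remove [kvekp,nad,gmyxo] add [hzecl] -> 8 lines: knyyx drqy gzo hzecl fkx tnyz rqm rcu
Hunk 5: at line 1 remove [gzo,hzecl] add [ykr] -> 7 lines: knyyx drqy ykr fkx tnyz rqm rcu
Hunk 6: at line 2 remove [fkx] add [xuuie] -> 7 lines: knyyx drqy ykr xuuie tnyz rqm rcu
Hunk 7: at line 1 remove [ykr,xuuie,tnyz] add [urgb,vlu] -> 6 lines: knyyx drqy urgb vlu rqm rcu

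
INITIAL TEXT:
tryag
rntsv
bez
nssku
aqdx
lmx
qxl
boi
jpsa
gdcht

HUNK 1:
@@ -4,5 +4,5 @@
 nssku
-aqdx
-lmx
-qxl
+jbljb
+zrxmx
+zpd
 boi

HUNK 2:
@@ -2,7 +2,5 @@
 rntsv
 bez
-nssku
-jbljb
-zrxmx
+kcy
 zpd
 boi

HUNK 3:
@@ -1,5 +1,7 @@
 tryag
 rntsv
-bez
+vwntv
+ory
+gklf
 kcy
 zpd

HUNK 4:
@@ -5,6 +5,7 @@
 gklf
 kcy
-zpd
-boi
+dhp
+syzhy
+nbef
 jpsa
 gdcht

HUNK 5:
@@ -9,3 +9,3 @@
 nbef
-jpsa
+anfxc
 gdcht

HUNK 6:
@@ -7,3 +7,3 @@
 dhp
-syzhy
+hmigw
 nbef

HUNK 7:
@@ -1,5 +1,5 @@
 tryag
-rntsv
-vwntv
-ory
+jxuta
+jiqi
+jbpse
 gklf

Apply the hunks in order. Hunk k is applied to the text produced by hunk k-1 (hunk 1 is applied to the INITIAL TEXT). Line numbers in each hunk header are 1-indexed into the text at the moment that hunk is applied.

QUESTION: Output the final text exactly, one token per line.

Hunk 1: at line 4 remove [aqdx,lmx,qxl] add [jbljb,zrxmx,zpd] -> 10 lines: tryag rntsv bez nssku jbljb zrxmx zpd boi jpsa gdcht
Hunk 2: at line 2 remove [nssku,jbljb,zrxmx] add [kcy] -> 8 lines: tryag rntsv bez kcy zpd boi jpsa gdcht
Hunk 3: at line 1 remove [bez] add [vwntv,ory,gklf] -> 10 lines: tryag rntsv vwntv ory gklf kcy zpd boi jpsa gdcht
Hunk 4: at line 5 remove [zpd,boi] add [dhp,syzhy,nbef] -> 11 lines: tryag rntsv vwntv ory gklf kcy dhp syzhy nbef jpsa gdcht
Hunk 5: at line 9 remove [jpsa] add [anfxc] -> 11 lines: tryag rntsv vwntv ory gklf kcy dhp syzhy nbef anfxc gdcht
Hunk 6: at line 7 remove [syzhy] add [hmigw] -> 11 lines: tryag rntsv vwntv ory gklf kcy dhp hmigw nbef anfxc gdcht
Hunk 7: at line 1 remove [rntsv,vwntv,ory] add [jxuta,jiqi,jbpse] -> 11 lines: tryag jxuta jiqi jbpse gklf kcy dhp hmigw nbef anfxc gdcht

Answer: tryag
jxuta
jiqi
jbpse
gklf
kcy
dhp
hmigw
nbef
anfxc
gdcht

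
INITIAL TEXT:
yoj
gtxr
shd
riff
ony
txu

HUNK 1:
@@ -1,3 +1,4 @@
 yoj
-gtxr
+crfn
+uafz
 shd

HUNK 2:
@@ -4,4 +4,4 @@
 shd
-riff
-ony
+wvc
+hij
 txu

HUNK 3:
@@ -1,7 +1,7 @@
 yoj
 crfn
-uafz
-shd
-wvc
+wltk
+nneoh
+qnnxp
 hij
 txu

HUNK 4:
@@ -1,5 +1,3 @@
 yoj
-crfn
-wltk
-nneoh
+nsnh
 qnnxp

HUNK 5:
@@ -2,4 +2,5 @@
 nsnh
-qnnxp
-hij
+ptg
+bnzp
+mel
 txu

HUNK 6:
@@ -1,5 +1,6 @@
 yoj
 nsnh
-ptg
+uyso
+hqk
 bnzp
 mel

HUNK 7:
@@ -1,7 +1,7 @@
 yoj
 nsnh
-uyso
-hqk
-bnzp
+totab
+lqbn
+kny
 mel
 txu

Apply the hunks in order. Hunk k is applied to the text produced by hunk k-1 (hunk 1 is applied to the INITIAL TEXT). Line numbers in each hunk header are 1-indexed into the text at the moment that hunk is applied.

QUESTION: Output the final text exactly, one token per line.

Hunk 1: at line 1 remove [gtxr] add [crfn,uafz] -> 7 lines: yoj crfn uafz shd riff ony txu
Hunk 2: at line 4 remove [riff,ony] add [wvc,hij] -> 7 lines: yoj crfn uafz shd wvc hij txu
Hunk 3: at line 1 remove [uafz,shd,wvc] add [wltk,nneoh,qnnxp] -> 7 lines: yoj crfn wltk nneoh qnnxp hij txu
Hunk 4: at line 1 remove [crfn,wltk,nneoh] add [nsnh] -> 5 lines: yoj nsnh qnnxp hij txu
Hunk 5: at line 2 remove [qnnxp,hij] add [ptg,bnzp,mel] -> 6 lines: yoj nsnh ptg bnzp mel txu
Hunk 6: at line 1 remove [ptg] add [uyso,hqk] -> 7 lines: yoj nsnh uyso hqk bnzp mel txu
Hunk 7: at line 1 remove [uyso,hqk,bnzp] add [totab,lqbn,kny] -> 7 lines: yoj nsnh totab lqbn kny mel txu

Answer: yoj
nsnh
totab
lqbn
kny
mel
txu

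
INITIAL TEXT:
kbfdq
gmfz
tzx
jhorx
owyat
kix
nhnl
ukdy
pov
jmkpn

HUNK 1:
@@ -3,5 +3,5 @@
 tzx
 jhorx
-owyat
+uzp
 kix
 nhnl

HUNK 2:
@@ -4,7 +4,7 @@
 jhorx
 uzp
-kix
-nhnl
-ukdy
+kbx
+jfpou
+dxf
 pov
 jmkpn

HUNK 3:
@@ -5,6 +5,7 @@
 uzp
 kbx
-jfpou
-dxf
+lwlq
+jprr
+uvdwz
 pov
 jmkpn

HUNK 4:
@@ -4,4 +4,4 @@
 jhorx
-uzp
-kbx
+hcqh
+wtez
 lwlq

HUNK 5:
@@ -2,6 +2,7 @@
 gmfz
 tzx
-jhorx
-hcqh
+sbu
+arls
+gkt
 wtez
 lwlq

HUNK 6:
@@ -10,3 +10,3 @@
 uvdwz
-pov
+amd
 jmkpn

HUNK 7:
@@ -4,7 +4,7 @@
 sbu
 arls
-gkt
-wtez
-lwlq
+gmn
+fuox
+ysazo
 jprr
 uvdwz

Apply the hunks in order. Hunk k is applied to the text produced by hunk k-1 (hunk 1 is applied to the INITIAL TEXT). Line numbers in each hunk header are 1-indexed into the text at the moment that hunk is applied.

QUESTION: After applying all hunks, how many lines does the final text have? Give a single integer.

Hunk 1: at line 3 remove [owyat] add [uzp] -> 10 lines: kbfdq gmfz tzx jhorx uzp kix nhnl ukdy pov jmkpn
Hunk 2: at line 4 remove [kix,nhnl,ukdy] add [kbx,jfpou,dxf] -> 10 lines: kbfdq gmfz tzx jhorx uzp kbx jfpou dxf pov jmkpn
Hunk 3: at line 5 remove [jfpou,dxf] add [lwlq,jprr,uvdwz] -> 11 lines: kbfdq gmfz tzx jhorx uzp kbx lwlq jprr uvdwz pov jmkpn
Hunk 4: at line 4 remove [uzp,kbx] add [hcqh,wtez] -> 11 lines: kbfdq gmfz tzx jhorx hcqh wtez lwlq jprr uvdwz pov jmkpn
Hunk 5: at line 2 remove [jhorx,hcqh] add [sbu,arls,gkt] -> 12 lines: kbfdq gmfz tzx sbu arls gkt wtez lwlq jprr uvdwz pov jmkpn
Hunk 6: at line 10 remove [pov] add [amd] -> 12 lines: kbfdq gmfz tzx sbu arls gkt wtez lwlq jprr uvdwz amd jmkpn
Hunk 7: at line 4 remove [gkt,wtez,lwlq] add [gmn,fuox,ysazo] -> 12 lines: kbfdq gmfz tzx sbu arls gmn fuox ysazo jprr uvdwz amd jmkpn
Final line count: 12

Answer: 12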